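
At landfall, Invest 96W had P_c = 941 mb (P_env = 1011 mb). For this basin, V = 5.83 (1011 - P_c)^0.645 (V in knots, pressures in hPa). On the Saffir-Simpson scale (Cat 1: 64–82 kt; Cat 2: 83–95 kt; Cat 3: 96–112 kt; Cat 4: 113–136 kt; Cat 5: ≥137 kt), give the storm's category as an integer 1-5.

2

ΔP = 1011 − 941 = 70 mb.
V ≈ 5.83 × 70^0.645 = 5.83 × 15.49 ≈ 90 kt.
90 kt falls in the Category 2 band.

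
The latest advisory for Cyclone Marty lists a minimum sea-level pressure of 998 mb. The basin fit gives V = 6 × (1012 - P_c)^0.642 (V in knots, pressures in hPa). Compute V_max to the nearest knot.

33 kt

ΔP = 1012 − 998 = 14 mb.
14^0.642 ≈ 5.443.
V ≈ 6 × 5.443 ≈ 32.7 kt.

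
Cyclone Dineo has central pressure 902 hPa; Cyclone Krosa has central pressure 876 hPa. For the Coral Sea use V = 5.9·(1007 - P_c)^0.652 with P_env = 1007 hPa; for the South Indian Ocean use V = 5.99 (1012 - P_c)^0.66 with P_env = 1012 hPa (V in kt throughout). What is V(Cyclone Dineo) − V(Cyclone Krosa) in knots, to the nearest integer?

Cyclone Dineo: ΔP = 105; V ≈ 5.9 × 105^0.652 ≈ 122.65 kt.
Cyclone Krosa: ΔP = 136; V ≈ 5.99 × 136^0.66 ≈ 153.31 kt.
Difference ≈ 122.65 − 153.31 = -30.66 → -31 kt.

-31 kt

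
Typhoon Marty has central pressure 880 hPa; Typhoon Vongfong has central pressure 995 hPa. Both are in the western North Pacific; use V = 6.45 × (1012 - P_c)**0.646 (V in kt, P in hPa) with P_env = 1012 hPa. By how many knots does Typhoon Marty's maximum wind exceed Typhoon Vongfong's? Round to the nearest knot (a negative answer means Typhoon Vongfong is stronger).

111 kt

Typhoon Marty: ΔP = 132; V ≈ 6.45 × 132^0.646 ≈ 151.16 kt.
Typhoon Vongfong: ΔP = 17; V ≈ 6.45 × 17^0.646 ≈ 40.22 kt.
Difference ≈ 151.16 − 40.22 = 110.94 → 111 kt.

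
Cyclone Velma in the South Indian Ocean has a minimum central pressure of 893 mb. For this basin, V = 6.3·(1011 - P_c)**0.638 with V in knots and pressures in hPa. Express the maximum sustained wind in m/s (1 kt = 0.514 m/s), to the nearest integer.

68 m/s

ΔP = 1011 − 893 = 118 mb.
V ≈ 6.3 × 118^0.638 = 6.3 × 20.983 ≈ 132.191 kt.
132.191 × 0.514 ≈ 67.95 m/s → 68 m/s.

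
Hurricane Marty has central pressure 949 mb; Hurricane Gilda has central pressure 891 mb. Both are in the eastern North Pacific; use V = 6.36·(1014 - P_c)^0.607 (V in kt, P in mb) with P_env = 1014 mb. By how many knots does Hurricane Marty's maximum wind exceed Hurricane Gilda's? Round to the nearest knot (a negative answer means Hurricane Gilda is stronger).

-38 kt

Hurricane Marty: ΔP = 65; V ≈ 6.36 × 65^0.607 ≈ 80.15 kt.
Hurricane Gilda: ΔP = 123; V ≈ 6.36 × 123^0.607 ≈ 118.04 kt.
Difference ≈ 80.15 − 118.04 = -37.89 → -38 kt.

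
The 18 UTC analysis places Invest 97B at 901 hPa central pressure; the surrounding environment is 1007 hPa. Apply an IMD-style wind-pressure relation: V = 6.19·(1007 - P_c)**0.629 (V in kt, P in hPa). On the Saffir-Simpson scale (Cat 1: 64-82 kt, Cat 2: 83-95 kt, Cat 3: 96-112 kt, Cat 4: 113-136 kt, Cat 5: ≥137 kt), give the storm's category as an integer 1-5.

ΔP = 1007 − 901 = 106 hPa.
V ≈ 6.19 × 106^0.629 = 6.19 × 18.79 ≈ 116 kt.
116 kt falls in the Category 4 band.

4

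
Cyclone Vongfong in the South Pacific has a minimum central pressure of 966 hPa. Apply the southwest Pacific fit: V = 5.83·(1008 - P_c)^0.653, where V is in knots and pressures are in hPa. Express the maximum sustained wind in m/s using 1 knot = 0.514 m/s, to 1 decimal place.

34.4 m/s

ΔP = 1008 − 966 = 42 hPa.
V ≈ 5.83 × 42^0.653 = 5.83 × 11.481 ≈ 66.935 kt.
66.935 × 0.514 ≈ 34.40 m/s → 34.4 m/s.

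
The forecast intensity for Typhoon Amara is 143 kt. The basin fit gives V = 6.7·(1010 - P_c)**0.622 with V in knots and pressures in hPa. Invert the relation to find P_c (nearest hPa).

873 hPa

ΔP = (V / 6.7)^(1/0.622) = (143/6.7)^1.608.
143/6.7 = 21.343; 21.343^1.608 ≈ 137.11 hPa.
P_c = 1010 − 137.11 = 872.89 ≈ 873 hPa.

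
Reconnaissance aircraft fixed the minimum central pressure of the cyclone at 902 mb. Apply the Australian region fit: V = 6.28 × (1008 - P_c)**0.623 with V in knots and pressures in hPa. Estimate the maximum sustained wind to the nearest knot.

ΔP = 1008 − 902 = 106 mb.
106^0.623 ≈ 18.271.
V ≈ 6.28 × 18.271 ≈ 114.7 kt.

115 kt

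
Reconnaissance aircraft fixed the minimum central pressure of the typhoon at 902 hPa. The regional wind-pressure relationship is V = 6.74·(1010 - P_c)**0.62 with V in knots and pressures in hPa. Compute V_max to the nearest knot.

123 kt

ΔP = 1010 − 902 = 108 hPa.
108^0.62 ≈ 18.227.
V ≈ 6.74 × 18.227 ≈ 122.9 kt.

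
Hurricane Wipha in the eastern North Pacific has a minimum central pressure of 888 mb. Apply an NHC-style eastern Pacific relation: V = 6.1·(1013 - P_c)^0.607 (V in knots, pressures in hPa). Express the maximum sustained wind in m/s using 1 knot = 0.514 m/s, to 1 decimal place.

58.8 m/s

ΔP = 1013 − 888 = 125 mb.
V ≈ 6.1 × 125^0.607 = 6.1 × 18.742 ≈ 114.328 kt.
114.328 × 0.514 ≈ 58.76 m/s → 58.8 m/s.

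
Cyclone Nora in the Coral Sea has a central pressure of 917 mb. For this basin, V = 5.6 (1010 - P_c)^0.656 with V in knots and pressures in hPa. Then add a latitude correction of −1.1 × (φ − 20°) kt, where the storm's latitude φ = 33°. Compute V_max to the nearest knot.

ΔP = 1010 − 917 = 93 mb.
93^0.656 ≈ 19.558.
V ≈ 5.6 × 19.558 ≈ 109.5 kt.
Latitude correction: −1.1 × (33 − 20) = -14.3 kt.
Corrected V ≈ 95.2 kt → 95 kt.

95 kt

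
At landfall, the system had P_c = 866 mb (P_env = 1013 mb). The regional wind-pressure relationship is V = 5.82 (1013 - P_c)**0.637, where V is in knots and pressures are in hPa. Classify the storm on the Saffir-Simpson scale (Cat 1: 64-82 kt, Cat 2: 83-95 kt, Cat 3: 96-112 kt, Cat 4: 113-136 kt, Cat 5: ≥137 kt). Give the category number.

ΔP = 1013 − 866 = 147 mb.
V ≈ 5.82 × 147^0.637 = 5.82 × 24.02 ≈ 140 kt.
140 kt falls in the Category 5 band.

5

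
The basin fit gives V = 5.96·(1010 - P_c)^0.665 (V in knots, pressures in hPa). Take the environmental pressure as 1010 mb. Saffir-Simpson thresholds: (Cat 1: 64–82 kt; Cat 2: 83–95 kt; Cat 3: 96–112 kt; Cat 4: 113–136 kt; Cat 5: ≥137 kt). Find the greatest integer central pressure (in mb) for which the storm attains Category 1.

Category 1 begins at V = 64 kt.
Required ΔP = (64/5.96)^(1/0.665) = 10.738^1.504 ≈ 35.50 mb.
P_c ≤ 1010 − 35.50 = 974.50, so the highest integer P_c is 974 mb.

974 mb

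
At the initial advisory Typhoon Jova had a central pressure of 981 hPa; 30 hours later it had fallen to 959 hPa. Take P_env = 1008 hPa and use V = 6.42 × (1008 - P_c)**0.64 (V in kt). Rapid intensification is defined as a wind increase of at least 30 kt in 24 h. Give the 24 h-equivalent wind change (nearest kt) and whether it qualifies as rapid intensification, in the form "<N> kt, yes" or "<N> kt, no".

20 kt, no

V₁: ΔP = 27, V ≈ 6.42 × 27^0.64 ≈ 52.92 kt.
V₂: ΔP = 49, V ≈ 6.42 × 49^0.64 ≈ 77.49 kt.
ΔV over 30 h = 24.57 kt → 24 h equivalent = 24.57 × 24/30 ≈ 19.66 kt.
20 kt < 30 kt ⇒ not rapid intensification.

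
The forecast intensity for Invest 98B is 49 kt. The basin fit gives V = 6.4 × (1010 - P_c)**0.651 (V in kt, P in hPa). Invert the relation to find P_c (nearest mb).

ΔP = (V / 6.4)^(1/0.651) = (49/6.4)^1.536.
49/6.4 = 7.656; 7.656^1.536 ≈ 22.80 mb.
P_c = 1010 − 22.80 = 987.20 ≈ 987 mb.

987 mb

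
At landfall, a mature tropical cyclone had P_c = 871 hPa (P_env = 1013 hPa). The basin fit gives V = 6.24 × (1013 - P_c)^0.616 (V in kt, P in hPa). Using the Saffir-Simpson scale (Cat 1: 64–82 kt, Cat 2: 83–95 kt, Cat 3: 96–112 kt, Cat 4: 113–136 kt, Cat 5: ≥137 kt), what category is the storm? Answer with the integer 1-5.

ΔP = 1013 − 871 = 142 hPa.
V ≈ 6.24 × 142^0.616 = 6.24 × 21.17 ≈ 132 kt.
132 kt falls in the Category 4 band.

4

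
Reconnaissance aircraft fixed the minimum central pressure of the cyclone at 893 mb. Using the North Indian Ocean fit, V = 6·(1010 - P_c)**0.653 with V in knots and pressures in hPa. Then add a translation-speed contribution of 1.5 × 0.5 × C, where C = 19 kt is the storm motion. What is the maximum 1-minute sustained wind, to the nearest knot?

ΔP = 1010 − 893 = 117 mb.
117^0.653 ≈ 22.414.
V ≈ 6 × 22.414 ≈ 134.5 kt.
Translation term: 1.5 × 0.5 × 19 = 14.25 kt.
Corrected V ≈ 148.75 kt → 149 kt.

149 kt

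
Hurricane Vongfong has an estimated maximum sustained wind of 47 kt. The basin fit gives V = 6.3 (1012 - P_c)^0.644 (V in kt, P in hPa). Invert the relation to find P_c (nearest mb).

ΔP = (V / 6.3)^(1/0.644) = (47/6.3)^1.553.
47/6.3 = 7.460; 7.460^1.553 ≈ 22.66 mb.
P_c = 1012 − 22.66 = 989.34 ≈ 989 mb.

989 mb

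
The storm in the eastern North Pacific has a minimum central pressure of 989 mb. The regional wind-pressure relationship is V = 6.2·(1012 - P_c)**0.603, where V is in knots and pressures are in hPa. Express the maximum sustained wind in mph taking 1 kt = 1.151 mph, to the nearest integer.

ΔP = 1012 − 989 = 23 mb.
V ≈ 6.2 × 23^0.603 = 6.2 × 6.624 ≈ 41.069 kt.
41.069 × 1.151 ≈ 47.27 mph → 47 mph.

47 mph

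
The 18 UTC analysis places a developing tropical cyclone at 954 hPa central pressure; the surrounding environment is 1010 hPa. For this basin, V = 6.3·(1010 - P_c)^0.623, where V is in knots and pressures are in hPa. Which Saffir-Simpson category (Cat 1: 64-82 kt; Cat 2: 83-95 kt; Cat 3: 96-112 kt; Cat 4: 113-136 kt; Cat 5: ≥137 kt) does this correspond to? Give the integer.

1

ΔP = 1010 − 954 = 56 hPa.
V ≈ 6.3 × 56^0.623 = 6.3 × 12.28 ≈ 77 kt.
77 kt falls in the Category 1 band.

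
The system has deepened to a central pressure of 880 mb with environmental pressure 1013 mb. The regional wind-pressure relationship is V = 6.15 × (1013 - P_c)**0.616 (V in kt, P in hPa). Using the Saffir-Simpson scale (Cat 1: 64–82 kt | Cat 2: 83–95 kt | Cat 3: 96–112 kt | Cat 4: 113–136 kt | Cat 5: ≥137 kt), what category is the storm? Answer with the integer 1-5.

4

ΔP = 1013 − 880 = 133 mb.
V ≈ 6.15 × 133^0.616 = 6.15 × 20.34 ≈ 125 kt.
125 kt falls in the Category 4 band.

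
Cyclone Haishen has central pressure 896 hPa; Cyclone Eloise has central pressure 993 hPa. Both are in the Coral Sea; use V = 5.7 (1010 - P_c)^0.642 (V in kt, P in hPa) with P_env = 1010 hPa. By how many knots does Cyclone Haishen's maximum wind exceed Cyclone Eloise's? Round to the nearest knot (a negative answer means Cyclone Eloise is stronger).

84 kt

Cyclone Haishen: ΔP = 114; V ≈ 5.7 × 114^0.642 ≈ 119.24 kt.
Cyclone Eloise: ΔP = 17; V ≈ 5.7 × 17^0.642 ≈ 35.14 kt.
Difference ≈ 119.24 − 35.14 = 84.10 → 84 kt.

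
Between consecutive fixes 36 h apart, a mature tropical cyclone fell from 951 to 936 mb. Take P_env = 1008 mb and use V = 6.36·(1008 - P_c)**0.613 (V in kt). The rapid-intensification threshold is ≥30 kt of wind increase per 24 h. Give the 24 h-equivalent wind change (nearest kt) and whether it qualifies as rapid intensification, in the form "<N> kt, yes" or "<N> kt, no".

8 kt, no

V₁: ΔP = 57, V ≈ 6.36 × 57^0.613 ≈ 75.82 kt.
V₂: ΔP = 72, V ≈ 6.36 × 72^0.613 ≈ 87.50 kt.
ΔV over 36 h = 11.68 kt → 24 h equivalent = 11.68 × 24/36 ≈ 7.79 kt.
8 kt < 30 kt ⇒ not rapid intensification.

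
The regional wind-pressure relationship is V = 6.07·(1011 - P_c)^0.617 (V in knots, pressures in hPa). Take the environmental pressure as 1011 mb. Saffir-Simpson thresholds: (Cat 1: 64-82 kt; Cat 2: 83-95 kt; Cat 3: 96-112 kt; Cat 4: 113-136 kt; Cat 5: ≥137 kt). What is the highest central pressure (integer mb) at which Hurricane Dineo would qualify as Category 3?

923 mb

Category 3 begins at V = 96 kt.
Required ΔP = (96/6.07)^(1/0.617) = 15.815^1.621 ≈ 87.78 mb.
P_c ≤ 1011 − 87.78 = 923.22, so the highest integer P_c is 923 mb.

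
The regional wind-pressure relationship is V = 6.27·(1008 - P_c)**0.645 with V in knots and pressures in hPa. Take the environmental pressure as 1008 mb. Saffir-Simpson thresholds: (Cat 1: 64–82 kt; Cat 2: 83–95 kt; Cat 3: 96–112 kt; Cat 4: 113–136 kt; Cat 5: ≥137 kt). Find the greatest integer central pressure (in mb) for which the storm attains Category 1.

971 mb

Category 1 begins at V = 64 kt.
Required ΔP = (64/6.27)^(1/0.645) = 10.207^1.550 ≈ 36.66 mb.
P_c ≤ 1008 − 36.66 = 971.34, so the highest integer P_c is 971 mb.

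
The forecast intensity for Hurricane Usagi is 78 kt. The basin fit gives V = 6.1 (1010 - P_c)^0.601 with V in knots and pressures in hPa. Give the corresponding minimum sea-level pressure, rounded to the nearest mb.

ΔP = (V / 6.1)^(1/0.601) = (78/6.1)^1.664.
78/6.1 = 12.787; 12.787^1.664 ≈ 69.43 mb.
P_c = 1010 − 69.43 = 940.57 ≈ 941 mb.

941 mb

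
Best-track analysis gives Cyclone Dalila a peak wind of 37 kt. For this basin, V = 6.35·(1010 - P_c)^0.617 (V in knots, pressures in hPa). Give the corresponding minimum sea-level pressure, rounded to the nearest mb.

ΔP = (V / 6.35)^(1/0.617) = (37/6.35)^1.621.
37/6.35 = 5.827; 5.827^1.621 ≈ 17.40 mb.
P_c = 1010 − 17.40 = 992.60 ≈ 993 mb.

993 mb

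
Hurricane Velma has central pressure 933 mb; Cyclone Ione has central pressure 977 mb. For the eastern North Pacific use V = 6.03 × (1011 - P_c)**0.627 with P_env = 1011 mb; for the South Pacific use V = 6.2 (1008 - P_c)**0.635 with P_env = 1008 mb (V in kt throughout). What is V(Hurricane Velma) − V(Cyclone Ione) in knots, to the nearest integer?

Hurricane Velma: ΔP = 78; V ≈ 6.03 × 78^0.627 ≈ 92.61 kt.
Cyclone Ione: ΔP = 31; V ≈ 6.2 × 31^0.635 ≈ 54.88 kt.
Difference ≈ 92.61 − 54.88 = 37.73 → 38 kt.

38 kt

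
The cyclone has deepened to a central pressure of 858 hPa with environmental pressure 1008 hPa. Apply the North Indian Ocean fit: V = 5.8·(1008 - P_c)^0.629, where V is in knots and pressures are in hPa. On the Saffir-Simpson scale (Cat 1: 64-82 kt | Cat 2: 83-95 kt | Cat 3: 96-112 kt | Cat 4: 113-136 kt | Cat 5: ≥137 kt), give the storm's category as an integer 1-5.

ΔP = 1008 − 858 = 150 hPa.
V ≈ 5.8 × 150^0.629 = 5.8 × 23.38 ≈ 136 kt.
136 kt falls in the Category 4 band.

4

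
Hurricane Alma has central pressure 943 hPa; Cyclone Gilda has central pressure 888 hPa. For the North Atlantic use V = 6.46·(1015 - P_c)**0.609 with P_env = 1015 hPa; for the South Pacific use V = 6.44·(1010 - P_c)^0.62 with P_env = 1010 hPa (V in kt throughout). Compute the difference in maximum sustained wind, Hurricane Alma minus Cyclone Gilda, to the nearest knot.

-39 kt

Hurricane Alma: ΔP = 72; V ≈ 6.46 × 72^0.609 ≈ 87.37 kt.
Cyclone Gilda: ΔP = 122; V ≈ 6.44 × 122^0.62 ≈ 126.60 kt.
Difference ≈ 87.37 − 126.60 = -39.23 → -39 kt.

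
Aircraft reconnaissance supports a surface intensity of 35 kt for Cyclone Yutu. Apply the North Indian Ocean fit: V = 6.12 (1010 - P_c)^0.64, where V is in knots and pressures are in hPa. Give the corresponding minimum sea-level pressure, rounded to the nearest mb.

995 mb

ΔP = (V / 6.12)^(1/0.64) = (35/6.12)^1.562.
35/6.12 = 5.719; 5.719^1.562 ≈ 15.25 mb.
P_c = 1010 − 15.25 = 994.75 ≈ 995 mb.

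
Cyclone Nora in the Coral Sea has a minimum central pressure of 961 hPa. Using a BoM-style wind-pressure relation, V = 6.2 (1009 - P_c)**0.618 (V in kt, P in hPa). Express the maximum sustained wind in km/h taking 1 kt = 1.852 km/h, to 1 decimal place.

ΔP = 1009 − 961 = 48 hPa.
V ≈ 6.2 × 48^0.618 = 6.2 × 10.940 ≈ 67.826 kt.
67.826 × 1.852 ≈ 125.61 km/h → 125.6 km/h.

125.6 km/h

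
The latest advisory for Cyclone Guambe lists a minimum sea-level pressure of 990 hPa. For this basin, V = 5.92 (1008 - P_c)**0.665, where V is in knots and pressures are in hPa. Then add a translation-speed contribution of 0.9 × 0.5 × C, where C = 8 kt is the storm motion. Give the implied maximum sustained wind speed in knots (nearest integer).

44 kt

ΔP = 1008 − 990 = 18 hPa.
18^0.665 ≈ 6.835.
V ≈ 5.92 × 6.835 ≈ 40.5 kt.
Translation term: 0.9 × 0.5 × 8 = 3.6 kt.
Corrected V ≈ 44.1 kt → 44 kt.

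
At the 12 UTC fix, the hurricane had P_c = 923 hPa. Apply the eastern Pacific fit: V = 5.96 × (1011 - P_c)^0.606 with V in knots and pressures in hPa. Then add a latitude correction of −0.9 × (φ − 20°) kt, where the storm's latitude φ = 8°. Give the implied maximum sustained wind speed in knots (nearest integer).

ΔP = 1011 − 923 = 88 hPa.
88^0.606 ≈ 15.078.
V ≈ 5.96 × 15.078 ≈ 89.9 kt.
Latitude correction: −0.9 × (8 − 20) = 10.8 kt.
Corrected V ≈ 100.7 kt → 101 kt.

101 kt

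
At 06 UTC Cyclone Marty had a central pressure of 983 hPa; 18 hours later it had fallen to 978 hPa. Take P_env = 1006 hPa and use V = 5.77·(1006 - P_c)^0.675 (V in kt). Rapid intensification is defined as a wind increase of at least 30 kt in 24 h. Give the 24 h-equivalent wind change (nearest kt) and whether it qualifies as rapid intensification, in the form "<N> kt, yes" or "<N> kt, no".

V₁: ΔP = 23, V ≈ 5.77 × 23^0.675 ≈ 47.90 kt.
V₂: ΔP = 28, V ≈ 5.77 × 28^0.675 ≈ 54.70 kt.
ΔV over 18 h = 6.80 kt → 24 h equivalent = 6.80 × 24/18 ≈ 9.07 kt.
9 kt < 30 kt ⇒ not rapid intensification.

9 kt, no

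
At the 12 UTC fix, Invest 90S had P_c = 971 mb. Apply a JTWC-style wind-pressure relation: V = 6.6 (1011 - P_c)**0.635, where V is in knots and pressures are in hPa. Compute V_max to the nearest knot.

ΔP = 1011 − 971 = 40 mb.
40^0.635 ≈ 10.407.
V ≈ 6.6 × 10.407 ≈ 68.7 kt.

69 kt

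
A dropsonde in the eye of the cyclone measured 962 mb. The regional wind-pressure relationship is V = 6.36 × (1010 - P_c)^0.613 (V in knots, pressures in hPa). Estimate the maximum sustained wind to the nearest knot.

ΔP = 1010 − 962 = 48 mb.
48^0.613 ≈ 10.730.
V ≈ 6.36 × 10.730 ≈ 68.2 kt.

68 kt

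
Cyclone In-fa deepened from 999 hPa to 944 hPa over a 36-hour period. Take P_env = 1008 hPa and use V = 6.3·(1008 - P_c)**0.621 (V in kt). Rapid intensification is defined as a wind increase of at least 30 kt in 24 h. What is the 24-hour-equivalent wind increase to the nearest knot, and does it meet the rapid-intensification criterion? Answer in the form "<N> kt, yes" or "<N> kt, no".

39 kt, yes

V₁: ΔP = 9, V ≈ 6.3 × 9^0.621 ≈ 24.66 kt.
V₂: ΔP = 64, V ≈ 6.3 × 64^0.621 ≈ 83.36 kt.
ΔV over 36 h = 58.70 kt → 24 h equivalent = 58.70 × 24/36 ≈ 39.13 kt.
39 kt ≥ 30 kt ⇒ rapid intensification.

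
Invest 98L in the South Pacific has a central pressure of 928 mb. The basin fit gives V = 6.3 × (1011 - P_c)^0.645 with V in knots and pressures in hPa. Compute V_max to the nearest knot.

109 kt

ΔP = 1011 − 928 = 83 mb.
83^0.645 ≈ 17.290.
V ≈ 6.3 × 17.290 ≈ 108.9 kt.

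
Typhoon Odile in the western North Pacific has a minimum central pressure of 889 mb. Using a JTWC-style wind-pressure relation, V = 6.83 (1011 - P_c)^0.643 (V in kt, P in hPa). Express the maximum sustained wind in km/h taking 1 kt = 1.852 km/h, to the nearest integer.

278 km/h

ΔP = 1011 − 889 = 122 mb.
V ≈ 6.83 × 122^0.643 = 6.83 × 21.955 ≈ 149.951 kt.
149.951 × 1.852 ≈ 277.71 km/h → 278 km/h.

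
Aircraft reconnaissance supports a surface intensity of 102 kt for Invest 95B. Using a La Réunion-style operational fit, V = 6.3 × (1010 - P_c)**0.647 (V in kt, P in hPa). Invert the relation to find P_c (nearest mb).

936 mb

ΔP = (V / 6.3)^(1/0.647) = (102/6.3)^1.546.
102/6.3 = 16.190; 16.190^1.546 ≈ 73.96 mb.
P_c = 1010 − 73.96 = 936.04 ≈ 936 mb.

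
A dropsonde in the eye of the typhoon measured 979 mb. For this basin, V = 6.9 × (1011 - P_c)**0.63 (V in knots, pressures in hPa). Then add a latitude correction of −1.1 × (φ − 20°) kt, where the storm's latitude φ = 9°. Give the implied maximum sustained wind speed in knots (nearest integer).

ΔP = 1011 − 979 = 32 mb.
32^0.63 ≈ 8.877.
V ≈ 6.9 × 8.877 ≈ 61.2 kt.
Latitude correction: −1.1 × (9 − 20) = 12.1 kt.
Corrected V ≈ 73.3 kt → 73 kt.

73 kt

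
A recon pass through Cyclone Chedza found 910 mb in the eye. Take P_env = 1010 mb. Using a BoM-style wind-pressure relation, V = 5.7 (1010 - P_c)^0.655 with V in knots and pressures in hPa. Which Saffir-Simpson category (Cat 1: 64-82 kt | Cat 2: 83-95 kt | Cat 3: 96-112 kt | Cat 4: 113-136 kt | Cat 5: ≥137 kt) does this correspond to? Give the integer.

ΔP = 1010 − 910 = 100 mb.
V ≈ 5.7 × 100^0.655 = 5.7 × 20.42 ≈ 116 kt.
116 kt falls in the Category 4 band.

4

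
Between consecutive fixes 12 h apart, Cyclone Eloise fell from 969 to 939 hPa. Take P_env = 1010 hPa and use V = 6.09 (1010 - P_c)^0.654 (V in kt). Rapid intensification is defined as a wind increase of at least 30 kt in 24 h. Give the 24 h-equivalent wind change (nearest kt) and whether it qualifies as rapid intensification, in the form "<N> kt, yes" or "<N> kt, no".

60 kt, yes

V₁: ΔP = 41, V ≈ 6.09 × 41^0.654 ≈ 69.08 kt.
V₂: ΔP = 71, V ≈ 6.09 × 71^0.654 ≈ 98.93 kt.
ΔV over 12 h = 29.85 kt → 24 h equivalent = 29.85 × 24/12 ≈ 59.70 kt.
60 kt ≥ 30 kt ⇒ rapid intensification.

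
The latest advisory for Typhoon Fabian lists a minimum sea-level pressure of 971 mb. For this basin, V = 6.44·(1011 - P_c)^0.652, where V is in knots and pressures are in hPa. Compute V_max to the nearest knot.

ΔP = 1011 − 971 = 40 mb.
40^0.652 ≈ 11.080.
V ≈ 6.44 × 11.080 ≈ 71.4 kt.

71 kt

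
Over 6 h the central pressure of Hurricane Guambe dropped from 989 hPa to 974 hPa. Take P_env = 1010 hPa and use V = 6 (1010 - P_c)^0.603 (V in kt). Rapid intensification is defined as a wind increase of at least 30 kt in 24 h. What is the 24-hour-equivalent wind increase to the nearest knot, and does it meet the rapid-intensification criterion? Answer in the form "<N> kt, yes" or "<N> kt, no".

V₁: ΔP = 21, V ≈ 6 × 21^0.603 ≈ 37.62 kt.
V₂: ΔP = 36, V ≈ 6 × 36^0.603 ≈ 52.07 kt.
ΔV over 6 h = 14.45 kt → 24 h equivalent = 14.45 × 24/6 ≈ 57.80 kt.
58 kt ≥ 30 kt ⇒ rapid intensification.

58 kt, yes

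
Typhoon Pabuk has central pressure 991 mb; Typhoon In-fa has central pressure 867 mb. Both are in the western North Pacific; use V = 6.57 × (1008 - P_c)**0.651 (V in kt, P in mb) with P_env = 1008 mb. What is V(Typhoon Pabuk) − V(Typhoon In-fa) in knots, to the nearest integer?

Typhoon Pabuk: ΔP = 17; V ≈ 6.57 × 17^0.651 ≈ 41.55 kt.
Typhoon In-fa: ΔP = 141; V ≈ 6.57 × 141^0.651 ≈ 164.71 kt.
Difference ≈ 41.55 − 164.71 = -123.16 → -123 kt.

-123 kt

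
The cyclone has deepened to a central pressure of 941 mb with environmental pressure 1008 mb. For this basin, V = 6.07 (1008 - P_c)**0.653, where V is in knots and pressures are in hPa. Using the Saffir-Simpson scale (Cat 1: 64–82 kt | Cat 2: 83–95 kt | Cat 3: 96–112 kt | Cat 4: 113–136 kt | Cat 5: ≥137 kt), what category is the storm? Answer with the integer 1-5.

2

ΔP = 1008 − 941 = 67 mb.
V ≈ 6.07 × 67^0.653 = 6.07 × 15.57 ≈ 95 kt.
95 kt falls in the Category 2 band.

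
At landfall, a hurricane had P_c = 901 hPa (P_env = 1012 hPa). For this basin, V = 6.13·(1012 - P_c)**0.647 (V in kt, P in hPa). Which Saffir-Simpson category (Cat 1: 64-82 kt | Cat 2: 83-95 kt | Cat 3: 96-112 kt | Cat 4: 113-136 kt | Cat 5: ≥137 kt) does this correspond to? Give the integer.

4

ΔP = 1012 − 901 = 111 hPa.
V ≈ 6.13 × 111^0.647 = 6.13 × 21.05 ≈ 129 kt.
129 kt falls in the Category 4 band.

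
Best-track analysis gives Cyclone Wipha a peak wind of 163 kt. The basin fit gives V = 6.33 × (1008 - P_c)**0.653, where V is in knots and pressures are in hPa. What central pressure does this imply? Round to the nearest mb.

863 mb

ΔP = (V / 6.33)^(1/0.653) = (163/6.33)^1.531.
163/6.33 = 25.750; 25.750^1.531 ≈ 144.70 mb.
P_c = 1008 − 144.70 = 863.30 ≈ 863 mb.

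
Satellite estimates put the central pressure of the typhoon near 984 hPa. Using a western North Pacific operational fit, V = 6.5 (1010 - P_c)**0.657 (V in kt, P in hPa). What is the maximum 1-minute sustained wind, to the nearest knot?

55 kt

ΔP = 1010 − 984 = 26 hPa.
26^0.657 ≈ 8.504.
V ≈ 6.5 × 8.504 ≈ 55.3 kt.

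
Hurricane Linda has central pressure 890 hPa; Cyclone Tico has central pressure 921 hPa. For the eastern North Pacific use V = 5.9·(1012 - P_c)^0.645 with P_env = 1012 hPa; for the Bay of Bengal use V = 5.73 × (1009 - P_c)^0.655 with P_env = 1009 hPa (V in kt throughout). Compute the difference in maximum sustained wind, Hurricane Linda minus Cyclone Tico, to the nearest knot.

23 kt

Hurricane Linda: ΔP = 122; V ≈ 5.9 × 122^0.645 ≈ 130.78 kt.
Cyclone Tico: ΔP = 88; V ≈ 5.73 × 88^0.655 ≈ 107.59 kt.
Difference ≈ 130.78 − 107.59 = 23.19 → 23 kt.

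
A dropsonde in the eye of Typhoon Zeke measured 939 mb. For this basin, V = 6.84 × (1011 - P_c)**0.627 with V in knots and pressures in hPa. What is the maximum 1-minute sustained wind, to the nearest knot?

100 kt

ΔP = 1011 − 939 = 72 mb.
72^0.627 ≈ 14.607.
V ≈ 6.84 × 14.607 ≈ 99.9 kt.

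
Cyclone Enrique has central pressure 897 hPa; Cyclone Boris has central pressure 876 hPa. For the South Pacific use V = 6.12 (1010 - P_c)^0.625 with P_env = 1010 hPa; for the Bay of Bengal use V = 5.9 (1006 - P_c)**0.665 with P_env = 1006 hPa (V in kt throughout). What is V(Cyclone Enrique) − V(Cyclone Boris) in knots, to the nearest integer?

Cyclone Enrique: ΔP = 113; V ≈ 6.12 × 113^0.625 ≈ 117.47 kt.
Cyclone Boris: ΔP = 130; V ≈ 5.9 × 130^0.665 ≈ 150.18 kt.
Difference ≈ 117.47 − 150.18 = -32.71 → -33 kt.

-33 kt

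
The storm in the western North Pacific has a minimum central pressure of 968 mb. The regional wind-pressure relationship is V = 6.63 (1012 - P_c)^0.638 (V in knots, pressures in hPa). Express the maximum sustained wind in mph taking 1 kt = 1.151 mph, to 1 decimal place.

ΔP = 1012 − 968 = 44 mb.
V ≈ 6.63 × 44^0.638 = 6.63 × 11.182 ≈ 74.137 kt.
74.137 × 1.151 ≈ 85.33 mph → 85.3 mph.

85.3 mph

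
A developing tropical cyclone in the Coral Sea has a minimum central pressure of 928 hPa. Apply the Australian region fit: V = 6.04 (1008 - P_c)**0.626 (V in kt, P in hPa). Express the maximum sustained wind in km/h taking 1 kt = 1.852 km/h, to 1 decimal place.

173.8 km/h

ΔP = 1008 − 928 = 80 hPa.
V ≈ 6.04 × 80^0.626 = 6.04 × 15.536 ≈ 93.836 kt.
93.836 × 1.852 ≈ 173.78 km/h → 173.8 km/h.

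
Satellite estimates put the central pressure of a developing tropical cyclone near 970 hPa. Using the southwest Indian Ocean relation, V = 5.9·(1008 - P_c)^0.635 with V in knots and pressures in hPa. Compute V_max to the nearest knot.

59 kt

ΔP = 1008 − 970 = 38 hPa.
38^0.635 ≈ 10.073.
V ≈ 5.9 × 10.073 ≈ 59.4 kt.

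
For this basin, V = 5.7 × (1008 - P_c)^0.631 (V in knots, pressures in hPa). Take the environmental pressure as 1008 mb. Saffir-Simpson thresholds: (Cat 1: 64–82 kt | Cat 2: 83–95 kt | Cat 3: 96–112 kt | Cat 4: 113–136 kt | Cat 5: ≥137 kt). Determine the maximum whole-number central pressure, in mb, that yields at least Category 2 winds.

938 mb

Category 2 begins at V = 83 kt.
Required ΔP = (83/5.7)^(1/0.631) = 14.561^1.585 ≈ 69.73 mb.
P_c ≤ 1008 − 69.73 = 938.27, so the highest integer P_c is 938 mb.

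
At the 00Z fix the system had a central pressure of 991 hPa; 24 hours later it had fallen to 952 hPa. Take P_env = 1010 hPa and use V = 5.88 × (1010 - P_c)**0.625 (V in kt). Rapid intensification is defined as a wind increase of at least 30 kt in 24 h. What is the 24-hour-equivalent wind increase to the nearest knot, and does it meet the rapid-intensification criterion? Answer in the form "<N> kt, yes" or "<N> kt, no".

37 kt, yes

V₁: ΔP = 19, V ≈ 5.88 × 19^0.625 ≈ 37.03 kt.
V₂: ΔP = 58, V ≈ 5.88 × 58^0.625 ≈ 74.39 kt.
ΔV over 24 h = 37.36 kt → 24 h equivalent = 37.36 × 24/24 ≈ 37.36 kt.
37 kt ≥ 30 kt ⇒ rapid intensification.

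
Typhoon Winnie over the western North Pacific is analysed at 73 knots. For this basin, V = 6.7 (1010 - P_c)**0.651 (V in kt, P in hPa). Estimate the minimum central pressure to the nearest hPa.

ΔP = (V / 6.7)^(1/0.651) = (73/6.7)^1.536.
73/6.7 = 10.896; 10.896^1.536 ≈ 39.20 hPa.
P_c = 1010 − 39.20 = 970.80 ≈ 971 hPa.

971 hPa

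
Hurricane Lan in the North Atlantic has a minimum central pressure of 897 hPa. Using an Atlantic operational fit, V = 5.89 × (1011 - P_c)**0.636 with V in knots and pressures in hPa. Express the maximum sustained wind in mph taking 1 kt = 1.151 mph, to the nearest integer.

ΔP = 1011 − 897 = 114 hPa.
V ≈ 5.89 × 114^0.636 = 5.89 × 20.333 ≈ 119.759 kt.
119.759 × 1.151 ≈ 137.84 mph → 138 mph.

138 mph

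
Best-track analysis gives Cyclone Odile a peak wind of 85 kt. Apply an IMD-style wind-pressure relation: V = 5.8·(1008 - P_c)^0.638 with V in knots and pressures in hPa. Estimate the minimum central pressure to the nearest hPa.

941 hPa

ΔP = (V / 5.8)^(1/0.638) = (85/5.8)^1.567.
85/5.8 = 14.655; 14.655^1.567 ≈ 67.23 hPa.
P_c = 1008 − 67.23 = 940.77 ≈ 941 hPa.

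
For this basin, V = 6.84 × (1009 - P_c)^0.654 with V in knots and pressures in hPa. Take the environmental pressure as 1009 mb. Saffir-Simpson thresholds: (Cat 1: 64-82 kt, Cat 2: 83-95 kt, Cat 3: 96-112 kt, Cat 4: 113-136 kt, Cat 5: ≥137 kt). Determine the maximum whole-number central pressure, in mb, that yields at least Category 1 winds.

Category 1 begins at V = 64 kt.
Required ΔP = (64/6.84)^(1/0.654) = 9.357^1.529 ≈ 30.54 mb.
P_c ≤ 1009 − 30.54 = 978.46, so the highest integer P_c is 978 mb.

978 mb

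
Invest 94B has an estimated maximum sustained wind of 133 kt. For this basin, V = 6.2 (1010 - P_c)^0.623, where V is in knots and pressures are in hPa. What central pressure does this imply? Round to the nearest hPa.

ΔP = (V / 6.2)^(1/0.623) = (133/6.2)^1.605.
133/6.2 = 21.452; 21.452^1.605 ≈ 137.14 hPa.
P_c = 1010 − 137.14 = 872.86 ≈ 873 hPa.

873 hPa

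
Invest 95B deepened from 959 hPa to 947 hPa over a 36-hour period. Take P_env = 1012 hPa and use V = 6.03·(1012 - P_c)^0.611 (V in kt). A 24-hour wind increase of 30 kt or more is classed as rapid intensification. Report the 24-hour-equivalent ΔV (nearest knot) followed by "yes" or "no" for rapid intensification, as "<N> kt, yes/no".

V₁: ΔP = 53, V ≈ 6.03 × 53^0.611 ≈ 68.21 kt.
V₂: ΔP = 65, V ≈ 6.03 × 65^0.611 ≈ 77.27 kt.
ΔV over 36 h = 9.06 kt → 24 h equivalent = 9.06 × 24/36 ≈ 6.04 kt.
6 kt < 30 kt ⇒ not rapid intensification.

6 kt, no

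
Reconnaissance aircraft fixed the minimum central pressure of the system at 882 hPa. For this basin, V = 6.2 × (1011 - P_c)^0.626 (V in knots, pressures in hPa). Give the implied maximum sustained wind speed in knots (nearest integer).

ΔP = 1011 − 882 = 129 hPa.
129^0.626 ≈ 20.952.
V ≈ 6.2 × 20.952 ≈ 129.9 kt.

130 kt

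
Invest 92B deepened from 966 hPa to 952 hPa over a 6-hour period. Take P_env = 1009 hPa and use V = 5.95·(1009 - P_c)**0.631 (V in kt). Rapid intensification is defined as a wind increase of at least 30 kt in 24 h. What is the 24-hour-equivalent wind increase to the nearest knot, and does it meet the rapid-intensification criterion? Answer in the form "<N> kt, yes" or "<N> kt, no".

50 kt, yes

V₁: ΔP = 43, V ≈ 5.95 × 43^0.631 ≈ 63.86 kt.
V₂: ΔP = 57, V ≈ 5.95 × 57^0.631 ≈ 76.29 kt.
ΔV over 6 h = 12.43 kt → 24 h equivalent = 12.43 × 24/6 ≈ 49.72 kt.
50 kt ≥ 30 kt ⇒ rapid intensification.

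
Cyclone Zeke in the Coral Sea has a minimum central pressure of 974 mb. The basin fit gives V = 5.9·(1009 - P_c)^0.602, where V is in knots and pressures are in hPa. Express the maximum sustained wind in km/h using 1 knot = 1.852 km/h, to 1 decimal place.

ΔP = 1009 − 974 = 35 mb.
V ≈ 5.9 × 35^0.602 = 5.9 × 8.502 ≈ 50.163 kt.
50.163 × 1.852 ≈ 92.90 km/h → 92.9 km/h.

92.9 km/h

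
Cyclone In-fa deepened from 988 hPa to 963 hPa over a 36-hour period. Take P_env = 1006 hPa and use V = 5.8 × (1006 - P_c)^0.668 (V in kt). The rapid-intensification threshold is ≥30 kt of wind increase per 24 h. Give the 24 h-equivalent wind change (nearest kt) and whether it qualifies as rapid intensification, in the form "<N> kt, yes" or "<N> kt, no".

21 kt, no

V₁: ΔP = 18, V ≈ 5.8 × 18^0.668 ≈ 39.99 kt.
V₂: ΔP = 43, V ≈ 5.8 × 43^0.668 ≈ 71.55 kt.
ΔV over 36 h = 31.56 kt → 24 h equivalent = 31.56 × 24/36 ≈ 21.04 kt.
21 kt < 30 kt ⇒ not rapid intensification.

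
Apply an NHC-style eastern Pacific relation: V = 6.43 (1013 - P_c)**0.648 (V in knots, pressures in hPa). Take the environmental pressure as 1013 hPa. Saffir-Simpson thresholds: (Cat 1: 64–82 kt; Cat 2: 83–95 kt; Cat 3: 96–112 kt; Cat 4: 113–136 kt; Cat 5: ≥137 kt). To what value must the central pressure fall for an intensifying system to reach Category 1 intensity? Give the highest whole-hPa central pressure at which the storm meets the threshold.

Category 1 begins at V = 64 kt.
Required ΔP = (64/6.43)^(1/0.648) = 9.953^1.543 ≈ 34.68 hPa.
P_c ≤ 1013 − 34.68 = 978.32, so the highest integer P_c is 978 hPa.

978 hPa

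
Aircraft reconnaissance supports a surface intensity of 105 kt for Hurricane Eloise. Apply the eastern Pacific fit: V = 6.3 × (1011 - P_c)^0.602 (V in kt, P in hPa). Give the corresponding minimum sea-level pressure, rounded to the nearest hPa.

904 hPa

ΔP = (V / 6.3)^(1/0.602) = (105/6.3)^1.661.
105/6.3 = 16.667; 16.667^1.661 ≈ 107.07 hPa.
P_c = 1011 − 107.07 = 903.93 ≈ 904 hPa.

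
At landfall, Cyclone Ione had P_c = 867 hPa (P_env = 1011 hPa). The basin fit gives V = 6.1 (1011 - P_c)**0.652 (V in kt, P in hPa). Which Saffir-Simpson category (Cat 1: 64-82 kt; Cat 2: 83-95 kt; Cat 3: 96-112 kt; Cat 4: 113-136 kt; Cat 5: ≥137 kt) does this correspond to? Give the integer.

5

ΔP = 1011 − 867 = 144 hPa.
V ≈ 6.1 × 144^0.652 = 6.1 × 25.54 ≈ 156 kt.
156 kt falls in the Category 5 band.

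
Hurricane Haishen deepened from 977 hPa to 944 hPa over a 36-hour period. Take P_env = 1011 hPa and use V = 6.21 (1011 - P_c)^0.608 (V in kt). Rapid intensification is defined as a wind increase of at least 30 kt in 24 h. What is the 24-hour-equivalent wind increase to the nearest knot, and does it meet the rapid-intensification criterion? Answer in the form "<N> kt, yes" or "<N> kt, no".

18 kt, no

V₁: ΔP = 34, V ≈ 6.21 × 34^0.608 ≈ 52.99 kt.
V₂: ΔP = 67, V ≈ 6.21 × 67^0.608 ≈ 80.05 kt.
ΔV over 36 h = 27.06 kt → 24 h equivalent = 27.06 × 24/36 ≈ 18.04 kt.
18 kt < 30 kt ⇒ not rapid intensification.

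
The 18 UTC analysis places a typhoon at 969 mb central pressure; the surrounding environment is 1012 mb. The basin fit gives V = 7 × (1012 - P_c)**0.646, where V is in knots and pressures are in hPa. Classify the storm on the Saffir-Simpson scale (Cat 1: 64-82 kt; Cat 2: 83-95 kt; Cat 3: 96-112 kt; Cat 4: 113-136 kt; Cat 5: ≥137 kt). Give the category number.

1

ΔP = 1012 − 969 = 43 mb.
V ≈ 7 × 43^0.646 = 7 × 11.36 ≈ 79 kt.
79 kt falls in the Category 1 band.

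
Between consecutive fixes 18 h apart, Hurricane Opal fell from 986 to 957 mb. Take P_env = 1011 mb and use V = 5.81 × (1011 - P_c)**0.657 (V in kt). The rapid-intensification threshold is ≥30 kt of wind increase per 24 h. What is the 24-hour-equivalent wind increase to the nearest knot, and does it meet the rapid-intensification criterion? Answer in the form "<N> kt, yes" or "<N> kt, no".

V₁: ΔP = 25, V ≈ 5.81 × 25^0.657 ≈ 48.15 kt.
V₂: ΔP = 54, V ≈ 5.81 × 54^0.657 ≈ 79.87 kt.
ΔV over 18 h = 31.72 kt → 24 h equivalent = 31.72 × 24/18 ≈ 42.29 kt.
42 kt ≥ 30 kt ⇒ rapid intensification.

42 kt, yes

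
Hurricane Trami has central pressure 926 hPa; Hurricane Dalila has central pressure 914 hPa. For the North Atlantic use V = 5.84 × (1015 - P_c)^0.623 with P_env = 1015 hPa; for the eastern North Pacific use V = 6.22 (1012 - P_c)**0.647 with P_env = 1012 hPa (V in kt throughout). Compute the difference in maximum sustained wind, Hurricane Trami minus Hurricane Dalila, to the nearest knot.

-25 kt

Hurricane Trami: ΔP = 89; V ≈ 5.84 × 89^0.623 ≈ 95.69 kt.
Hurricane Dalila: ΔP = 98; V ≈ 6.22 × 98^0.647 ≈ 120.81 kt.
Difference ≈ 95.69 − 120.81 = -25.12 → -25 kt.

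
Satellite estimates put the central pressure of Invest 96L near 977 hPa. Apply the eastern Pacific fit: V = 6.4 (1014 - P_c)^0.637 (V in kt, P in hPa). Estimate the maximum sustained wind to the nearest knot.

64 kt

ΔP = 1014 − 977 = 37 hPa.
37^0.637 ≈ 9.976.
V ≈ 6.4 × 9.976 ≈ 63.8 kt.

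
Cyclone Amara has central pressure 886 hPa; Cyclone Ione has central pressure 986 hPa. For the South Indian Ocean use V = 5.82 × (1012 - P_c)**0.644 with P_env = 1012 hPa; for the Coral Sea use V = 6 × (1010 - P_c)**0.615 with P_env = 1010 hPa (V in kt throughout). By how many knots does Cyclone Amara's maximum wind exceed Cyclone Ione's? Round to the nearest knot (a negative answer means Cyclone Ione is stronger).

Cyclone Amara: ΔP = 126; V ≈ 5.82 × 126^0.644 ≈ 131.09 kt.
Cyclone Ione: ΔP = 24; V ≈ 6 × 24^0.615 ≈ 42.36 kt.
Difference ≈ 131.09 − 42.36 = 88.73 → 89 kt.

89 kt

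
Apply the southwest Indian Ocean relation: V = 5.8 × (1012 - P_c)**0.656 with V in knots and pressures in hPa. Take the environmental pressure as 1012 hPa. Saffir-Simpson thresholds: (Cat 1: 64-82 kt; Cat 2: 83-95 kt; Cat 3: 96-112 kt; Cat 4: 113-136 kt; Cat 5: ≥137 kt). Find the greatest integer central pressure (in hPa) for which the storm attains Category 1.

Category 1 begins at V = 64 kt.
Required ΔP = (64/5.8)^(1/0.656) = 11.034^1.524 ≈ 38.87 hPa.
P_c ≤ 1012 − 38.87 = 973.13, so the highest integer P_c is 973 hPa.

973 hPa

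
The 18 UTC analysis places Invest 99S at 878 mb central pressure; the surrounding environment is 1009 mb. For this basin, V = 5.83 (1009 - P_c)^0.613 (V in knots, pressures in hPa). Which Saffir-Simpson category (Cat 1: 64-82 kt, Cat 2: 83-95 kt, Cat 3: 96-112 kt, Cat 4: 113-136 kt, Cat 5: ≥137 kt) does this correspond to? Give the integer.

4

ΔP = 1009 − 878 = 131 mb.
V ≈ 5.83 × 131^0.613 = 5.83 × 19.86 ≈ 116 kt.
116 kt falls in the Category 4 band.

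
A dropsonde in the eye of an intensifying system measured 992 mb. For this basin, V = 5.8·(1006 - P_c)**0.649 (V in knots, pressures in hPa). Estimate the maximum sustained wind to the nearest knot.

ΔP = 1006 − 992 = 14 mb.
14^0.649 ≈ 5.544.
V ≈ 5.8 × 5.544 ≈ 32.2 kt.

32 kt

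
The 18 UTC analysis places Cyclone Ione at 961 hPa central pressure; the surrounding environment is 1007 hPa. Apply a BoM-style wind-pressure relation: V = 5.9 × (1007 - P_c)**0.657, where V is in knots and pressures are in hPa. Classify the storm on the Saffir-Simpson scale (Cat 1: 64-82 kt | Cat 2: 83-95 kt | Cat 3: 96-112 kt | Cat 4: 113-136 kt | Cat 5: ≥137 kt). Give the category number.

ΔP = 1007 − 961 = 46 hPa.
V ≈ 5.9 × 46^0.657 = 5.9 × 12.37 ≈ 73 kt.
73 kt falls in the Category 1 band.

1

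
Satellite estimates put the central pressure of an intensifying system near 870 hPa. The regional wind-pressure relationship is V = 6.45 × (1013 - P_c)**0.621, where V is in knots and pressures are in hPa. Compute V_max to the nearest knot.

ΔP = 1013 − 870 = 143 hPa.
143^0.621 ≈ 21.800.
V ≈ 6.45 × 21.800 ≈ 140.6 kt.

141 kt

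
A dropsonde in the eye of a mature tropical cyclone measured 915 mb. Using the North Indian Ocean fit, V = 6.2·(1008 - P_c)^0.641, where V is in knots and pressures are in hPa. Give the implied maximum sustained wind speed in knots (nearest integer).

ΔP = 1008 − 915 = 93 mb.
93^0.641 ≈ 18.272.
V ≈ 6.2 × 18.272 ≈ 113.3 kt.

113 kt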